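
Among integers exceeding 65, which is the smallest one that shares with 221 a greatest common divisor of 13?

Multiples of 13 above 65: 13·6, 13·7, … . Need the cofactor coprime to 221/13 = 17.
Checking s = 6, 7, … the first with gcd(s, 17) = 1 is s = 6, giving 78.

78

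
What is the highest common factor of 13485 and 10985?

Euclid: 13485 = 1·10985 + 2500; 10985 = 4·2500 + 985; 2500 = 2·985 + 530; 985 = 1·530 + 455; 530 = 1·455 + 75; 455 = 6·75 + 5; 75 = 15·5 + 0. Last nonzero remainder: 5.

5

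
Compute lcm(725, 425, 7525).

3709825

725 = 5² · 29; 425 = 5² · 17; 7525 = 5² · 7 · 43
lcm takes max exponent of each prime: 5² · 7 · 17 · 29 · 43 = 3709825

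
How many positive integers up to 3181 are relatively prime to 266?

1292

266 = 2·7·19. Inclusion–exclusion on these primes:
3181 − ⌊3181/2⌋ − ⌊3181/7⌋ − ⌊3181/19⌋ + ⌊3181/14⌋ + ⌊3181/38⌋ + ⌊3181/133⌋ − ⌊3181/266⌋ = 1292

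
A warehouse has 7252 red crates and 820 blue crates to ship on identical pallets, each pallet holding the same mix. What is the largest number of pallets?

4

Euclid: 7252 = 8·820 + 692; 820 = 1·692 + 128; 692 = 5·128 + 52; 128 = 2·52 + 24; 52 = 2·24 + 4; 24 = 6·4 + 0. Last nonzero remainder: 4.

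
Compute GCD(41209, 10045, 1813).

49

gcd(41209, 10045): 41209 = 4·10045 + 1029; 10045 = 9·1029 + 784; 1029 = 1·784 + 245; 784 = 3·245 + 49; 245 = 5·49 + 0 → 49
gcd(49, 1813): 1813 = 37·49 + 0 → 49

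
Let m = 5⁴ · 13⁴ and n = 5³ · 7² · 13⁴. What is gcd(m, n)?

min exponent per shared prime: 5³ · 13⁴ = 3570125

3570125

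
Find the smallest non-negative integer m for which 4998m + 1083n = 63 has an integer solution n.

44

gcd(4998, 1083) = 3 (Euclid: 4998 = 4·1083 + 666; 1083 = 1·666 + 417; 666 = 1·417 + 249; 417 = 1·249 + 168; 249 = 1·168 + 81; 168 = 2·81 + 6; 81 = 13·6 + 3; 6 = 2·3 + 0), and 3 | 63.
Extended Euclid: 4998·(174) + 1083·(-803) = 3. Scale by 21: m₀ = 3654.
General solution m = m₀ + 361t; reducing mod 361 gives m = 44 (and n = -203).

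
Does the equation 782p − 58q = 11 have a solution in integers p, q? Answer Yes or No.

No

By Bézout, 782p − 58q = 11 has integer solutions iff gcd(782, 58) | 11.
Euclid: 782 = 13·58 + 28; 58 = 2·28 + 2; 28 = 14·2 + 0. gcd = 2; 11 mod 2 = 1. No.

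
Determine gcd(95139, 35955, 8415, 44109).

9

95139 = 3² · 11 · 31²; 35955 = 3² · 5 · 17 · 47; 8415 = 3² · 5 · 11 · 17; 44109 = 3² · 13² · 29
gcd takes min exponent of each prime: 3² = 9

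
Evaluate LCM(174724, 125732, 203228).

174724 = 2² · 11² · 19²; 125732 = 2² · 17 · 43²; 203228 = 2² · 23 · 47²
lcm takes max exponent of each prime: 2² · 11² · 17 · 19² · 23 · 43² · 47² = 279037098890044

279037098890044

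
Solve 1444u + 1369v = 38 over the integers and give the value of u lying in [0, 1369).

1333

Euclid: 1444 = 1·1369 + 75; 1369 = 18·75 + 19; 75 = 3·19 + 18; 19 = 1·18 + 1; 18 = 18·1 + 0 → gcd = 1; 38 = 1·38.
Back-substitution yields 1444·(-73) + 1369·(77) = 1, so one solution is u = -73·38 = -2774, v = 77·38 = 2926.
Solutions in u differ by 1369/1 = 1369; the one in [0, 1369) is -2774 mod 1369 = 1333.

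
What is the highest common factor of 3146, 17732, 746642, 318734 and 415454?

26

3146 = 2 · 11² · 13; 17732 = 2² · 11 · 13 · 31; 746642 = 2 · 13² · 47²; 318734 = 2 · 13² · 23 · 41; 415454 = 2 · 13 · 19 · 29²
gcd takes min exponent of each prime: 2 · 13 = 26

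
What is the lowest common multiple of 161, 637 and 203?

424879

161 = 7 · 23; 637 = 7² · 13; 203 = 7 · 29
lcm takes max exponent of each prime: 7² · 13 · 23 · 29 = 424879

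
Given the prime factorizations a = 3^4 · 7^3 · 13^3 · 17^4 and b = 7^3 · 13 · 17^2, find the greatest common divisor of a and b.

min exponent per shared prime: 7^3 · 13 · 17^2 = 1288651

1288651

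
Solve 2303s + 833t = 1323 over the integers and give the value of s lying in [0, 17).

gcd(2303, 833) = 49 (Euclid: 2303 = 2·833 + 637; 833 = 1·637 + 196; 637 = 3·196 + 49; 196 = 4·49 + 0), and 49 | 1323.
Extended Euclid: 2303·(4) + 833·(-11) = 49. Scale by 27: s₀ = 108.
General solution s = s₀ + 17k; reducing mod 17 gives s = 6 (and t = -15).

6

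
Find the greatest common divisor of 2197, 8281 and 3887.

2197 = 13³; 8281 = 7² · 13²; 3887 = 13² · 23
gcd takes min exponent of each prime: 13² = 169

169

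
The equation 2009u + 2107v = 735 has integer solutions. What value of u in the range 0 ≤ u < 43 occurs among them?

Reduce mod 2107: 2009u ≡ 735 (mod 2107). With g = gcd(2009, 2107) = 49 dividing 735, divide through: 41u ≡ 15 (mod 43).
Since gcd(41, 43) = 1, u ≡ 15·(41)⁻¹ ≡ 14 (mod 43). Smallest non-negative: 14.

14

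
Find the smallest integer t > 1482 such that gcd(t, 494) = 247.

1729

Multiples of 247 above 1482: 247·7, 247·8, … . Need the cofactor coprime to 494/247 = 2.
Checking s = 7, 8, … the first with gcd(s, 2) = 1 is s = 7, giving 1729.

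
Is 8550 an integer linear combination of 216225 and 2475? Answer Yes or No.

gcd(216225, 2475): 216225 = 87·2475 + 900; 2475 = 2·900 + 675; 900 = 1·675 + 225; 675 = 3·225 + 0 → 225
225 divides 8550, so a solution exists.

Yes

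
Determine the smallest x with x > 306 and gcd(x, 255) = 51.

357

Multiples of 51 above 306: 51·7, 51·8, … . Need the cofactor coprime to 255/51 = 5.
Checking s = 7, 8, … the first with gcd(s, 5) = 1 is s = 7, giving 357.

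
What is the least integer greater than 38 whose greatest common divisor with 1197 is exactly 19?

gcd(k, 1197) = 19 forces 19 | k; write k = 19s. Then gcd(19s, 19·63) = 19·gcd(s, 63), so need gcd(s, 63) = 1.
19s > 38 gives s ≥ 3. The least s ≥ 3 coprime to 63 is 4, so k = 19·4 = 76.

76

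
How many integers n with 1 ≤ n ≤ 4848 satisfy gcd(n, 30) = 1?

Prime factors of 30: 2, 3, 5. Count integers ≤ 4848 divisible by none of them.
By inclusion–exclusion: 4848 − ⌊4848/2⌋ − ⌊4848/3⌋ − ⌊4848/5⌋ + ⌊4848/6⌋ + ⌊4848/10⌋ + ⌊4848/15⌋ − ⌊4848/30⌋ = 1293.

1293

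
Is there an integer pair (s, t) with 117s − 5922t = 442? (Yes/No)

By Bézout, 117s − 5922t = 442 has integer solutions iff gcd(117, 5922) | 442.
Euclid: 5922 = 50·117 + 72; 117 = 1·72 + 45; 72 = 1·45 + 27; 45 = 1·27 + 18; 27 = 1·18 + 9; 18 = 2·9 + 0. gcd = 9; 442 mod 9 = 1. No.

No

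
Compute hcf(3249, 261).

3249 = 3² · 19²
261 = 3² · 29
Common: 3² = 9

9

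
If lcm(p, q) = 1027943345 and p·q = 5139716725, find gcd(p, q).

5

gcd·lcm = product, so gcd = 5139716725/1027943345 = 5.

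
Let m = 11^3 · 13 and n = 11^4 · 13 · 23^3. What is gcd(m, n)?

min exponent per shared prime: 11^3 · 13 = 17303

17303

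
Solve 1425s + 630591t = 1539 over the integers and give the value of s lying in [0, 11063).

9294

gcd(1425, 630591) = 57 (Euclid: 630591 = 442·1425 + 741; 1425 = 1·741 + 684; 741 = 1·684 + 57; 684 = 12·57 + 0), and 57 | 1539.
Extended Euclid: 1425·(-885) + 630591·(2) = 57. Scale by 27: s₀ = -23895.
General solution s = s₀ + 11063k; reducing mod 11063 gives s = 9294 (and t = -21).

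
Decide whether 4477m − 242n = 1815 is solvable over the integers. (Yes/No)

gcd(4477, 242): 4477 = 18·242 + 121; 242 = 2·121 + 0 → 121
121 divides 1815, so a solution exists.

Yes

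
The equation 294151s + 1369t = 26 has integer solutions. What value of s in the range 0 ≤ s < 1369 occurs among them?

gcd(294151, 1369) = 1 (Euclid: 294151 = 214·1369 + 1185; 1369 = 1·1185 + 184; 1185 = 6·184 + 81; 184 = 2·81 + 22; 81 = 3·22 + 15; 22 = 1·15 + 7; 15 = 2·7 + 1; 7 = 7·1 + 0), and 1 | 26.
Extended Euclid: 294151·(186) + 1369·(-39965) = 1. Scale by 26: s₀ = 4836.
General solution s = s₀ + 1369k; reducing mod 1369 gives s = 729 (and t = -156637).

729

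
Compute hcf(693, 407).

Euclid: 693 = 1·407 + 286; 407 = 1·286 + 121; 286 = 2·121 + 44; 121 = 2·44 + 33; 44 = 1·33 + 11; 33 = 3·11 + 0. Last nonzero remainder: 11.

11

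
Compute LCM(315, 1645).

14805

315 = 3² · 5 · 7; 1645 = 5 · 7 · 47
max exponents: 3² · 5 · 7 · 47 = 14805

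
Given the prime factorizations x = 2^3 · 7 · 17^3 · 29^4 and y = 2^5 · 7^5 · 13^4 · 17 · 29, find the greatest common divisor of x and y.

27608

min exponent per shared prime: 2^3 · 7 · 17 · 29 = 27608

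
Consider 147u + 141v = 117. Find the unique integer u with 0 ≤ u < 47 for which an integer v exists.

43

gcd(147, 141) = 3 (Euclid: 147 = 1·141 + 6; 141 = 23·6 + 3; 6 = 2·3 + 0), and 3 | 117.
Extended Euclid: 147·(-23) + 141·(24) = 3. Scale by 39: u₀ = -897.
General solution u = u₀ + 47t; reducing mod 47 gives u = 43 (and v = -44).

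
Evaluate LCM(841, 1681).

1413721

841 = 29²; 1681 = 41²
max exponents: 29² · 41² = 1413721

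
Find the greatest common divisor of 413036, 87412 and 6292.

52

413036 = 2² · 13³ · 47; 87412 = 2² · 13 · 41²; 6292 = 2² · 11² · 13
gcd takes min exponent of each prime: 2² · 13 = 52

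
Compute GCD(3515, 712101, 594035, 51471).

3515 = 5 · 19 · 37; 712101 = 3 · 13 · 19 · 31²; 594035 = 5 · 13² · 19 · 37; 51471 = 3² · 7 · 19 · 43
gcd takes min exponent of each prime: 19 = 19

19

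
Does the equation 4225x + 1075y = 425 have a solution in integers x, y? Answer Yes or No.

Yes

gcd(4225, 1075): 4225 = 3·1075 + 1000; 1075 = 1·1000 + 75; 1000 = 13·75 + 25; 75 = 3·25 + 0 → 25
25 divides 425, so a solution exists.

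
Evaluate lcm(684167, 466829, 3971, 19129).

684167 = 11 · 37 · 41²; 466829 = 11 · 31 · 37²; 3971 = 11 · 19²; 19129 = 11 · 37 · 47
lcm takes max exponent of each prime: 11 · 19² · 31 · 37² · 41² · 47 = 13314675927883

13314675927883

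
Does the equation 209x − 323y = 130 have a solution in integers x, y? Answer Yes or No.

gcd(209, 323): 323 = 1·209 + 114; 209 = 1·114 + 95; 114 = 1·95 + 19; 95 = 5·19 + 0 → 19
19 does not divide 130, so a solution does not exist.

No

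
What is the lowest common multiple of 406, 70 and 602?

87290

lcm(406, 70) = 406·70/gcd = 28420/14 = 2030
lcm(2030, 602) = 2030·602/gcd = 1222060/14 = 87290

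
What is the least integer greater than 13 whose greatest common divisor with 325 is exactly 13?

325 = 13·25. Any a with gcd(a, 325) = 13 is a multiple of 13, say 13s, with s coprime to 25.
Need s > 13/13, so s ≥ 2. First s ≥ 2 with gcd(s, 25) = 1 is s = 2. Thus a = 13·2 = 26.

26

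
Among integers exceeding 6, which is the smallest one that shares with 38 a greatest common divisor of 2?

Multiples of 2 above 6: 2·4, 2·5, … . Need the cofactor coprime to 38/2 = 19.
Checking s = 4, 5, … the first with gcd(s, 19) = 1 is s = 4, giving 8.

8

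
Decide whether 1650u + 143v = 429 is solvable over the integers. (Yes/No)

Yes

By Bézout, 1650u + 143v = 429 has integer solutions iff gcd(1650, 143) | 429.
Euclid: 1650 = 11·143 + 77; 143 = 1·77 + 66; 77 = 1·66 + 11; 66 = 6·11 + 0. gcd = 11; 429 mod 11 = 0. Yes.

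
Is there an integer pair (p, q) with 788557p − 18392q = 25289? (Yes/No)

Yes

gcd(788557, 18392): 788557 = 42·18392 + 16093; 18392 = 1·16093 + 2299; 16093 = 7·2299 + 0 → 2299
2299 divides 25289, so a solution exists.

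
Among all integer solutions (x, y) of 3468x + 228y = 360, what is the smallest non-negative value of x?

gcd(3468, 228) = 12 (Euclid: 3468 = 15·228 + 48; 228 = 4·48 + 36; 48 = 1·36 + 12; 36 = 3·12 + 0), and 12 | 360.
Extended Euclid: 3468·(5) + 228·(-76) = 12. Scale by 30: x₀ = 150.
General solution x = x₀ + 19t; reducing mod 19 gives x = 17 (and y = -257).

17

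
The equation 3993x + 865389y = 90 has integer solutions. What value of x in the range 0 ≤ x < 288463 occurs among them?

gcd(3993, 865389) = 3 (Euclid: 865389 = 216·3993 + 2901; 3993 = 1·2901 + 1092; 2901 = 2·1092 + 717; 1092 = 1·717 + 375; 717 = 1·375 + 342; 375 = 1·342 + 33; 342 = 10·33 + 12; 33 = 2·12 + 9; 12 = 1·9 + 3; 9 = 3·3 + 0), and 3 | 90.
Extended Euclid: 3993·(-78455) + 865389·(362) = 3. Scale by 30: x₀ = -2353650.
General solution x = x₀ + 288463t; reducing mod 288463 gives x = 242517 (and y = -1119).

242517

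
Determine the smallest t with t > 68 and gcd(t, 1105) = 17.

gcd(t, 1105) = 17 forces 17 | t; write t = 17s. Then gcd(17s, 17·65) = 17·gcd(s, 65), so need gcd(s, 65) = 1.
17s > 68 gives s ≥ 5. The least s ≥ 5 coprime to 65 is 6, so t = 17·6 = 102.

102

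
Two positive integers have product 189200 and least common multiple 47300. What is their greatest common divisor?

4

gcd·lcm = product, so gcd = 189200/47300 = 4.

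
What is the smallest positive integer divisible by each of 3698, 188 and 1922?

334055132

3698 = 2 · 43²; 188 = 2² · 47; 1922 = 2 · 31²
lcm takes max exponent of each prime: 2² · 31² · 43² · 47 = 334055132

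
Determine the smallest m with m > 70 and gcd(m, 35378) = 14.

35378 = 14·2527. Any m with gcd(m, 35378) = 14 is a multiple of 14, say 14s, with s coprime to 2527.
Need s > 70/14, so s ≥ 6. First s ≥ 6 with gcd(s, 2527) = 1 is s = 6. Thus m = 14·6 = 84.

84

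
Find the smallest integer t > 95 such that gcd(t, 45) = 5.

45 = 5·9. Any t with gcd(t, 45) = 5 is a multiple of 5, say 5s, with s coprime to 9.
Need s > 95/5, so s ≥ 20. First s ≥ 20 with gcd(s, 9) = 1 is s = 20. Thus t = 5·20 = 100.

100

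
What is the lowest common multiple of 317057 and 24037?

317057 = 13 · 29³; 24037 = 13 · 43²
max exponents: 13 · 29³ · 43² = 586238393

586238393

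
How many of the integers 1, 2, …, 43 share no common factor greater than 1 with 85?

33

85 = 5·17. Inclusion–exclusion on these primes:
43 − ⌊43/5⌋ − ⌊43/17⌋ + ⌊43/85⌋ = 33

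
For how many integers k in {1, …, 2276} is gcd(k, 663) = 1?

Prime factors of 663: 3, 13, 17. Count integers ≤ 2276 divisible by none of them.
By inclusion–exclusion: 2276 − ⌊2276/3⌋ − ⌊2276/13⌋ − ⌊2276/17⌋ + ⌊2276/39⌋ + ⌊2276/51⌋ + ⌊2276/221⌋ − ⌊2276/663⌋ = 1319.

1319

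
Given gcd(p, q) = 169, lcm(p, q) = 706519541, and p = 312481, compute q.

p·q = gcd·lcm = 169·706519541 = 119401802429, so q = 119401802429/312481 = 382109.

382109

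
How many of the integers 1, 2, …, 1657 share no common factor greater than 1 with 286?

286 = 2·11·13. Inclusion–exclusion on these primes:
1657 − ⌊1657/2⌋ − ⌊1657/11⌋ − ⌊1657/13⌋ + ⌊1657/22⌋ + ⌊1657/26⌋ + ⌊1657/143⌋ − ⌊1657/286⌋ = 696

696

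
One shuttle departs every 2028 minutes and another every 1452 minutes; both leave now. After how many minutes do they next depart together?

2028 = 2² · 3 · 13²; 1452 = 2² · 3 · 11²
max exponents: 2² · 3 · 11² · 13² = 245388

245388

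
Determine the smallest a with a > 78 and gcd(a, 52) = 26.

Multiples of 26 above 78: 26·4, 26·5, … . Need the cofactor coprime to 52/26 = 2.
Checking s = 4, 5, … the first with gcd(s, 2) = 1 is s = 5, giving 130.

130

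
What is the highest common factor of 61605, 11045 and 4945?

61605 = 3² · 5 · 37²; 11045 = 5 · 47²; 4945 = 5 · 23 · 43
gcd takes min exponent of each prime: 5 = 5

5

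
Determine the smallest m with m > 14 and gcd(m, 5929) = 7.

5929 = 7·847. Any m with gcd(m, 5929) = 7 is a multiple of 7, say 7s, with s coprime to 847.
Need s > 14/7, so s ≥ 3. First s ≥ 3 with gcd(s, 847) = 1 is s = 3. Thus m = 7·3 = 21.

21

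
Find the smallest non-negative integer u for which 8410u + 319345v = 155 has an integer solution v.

Reduce mod 319345: 8410u ≡ 155 (mod 319345). With g = gcd(8410, 319345) = 5 dividing 155, divide through: 1682u ≡ 31 (mod 63869).
Since gcd(1682, 63869) = 1, u ≡ 31·(1682)⁻¹ ≡ 48946 (mod 63869). Smallest non-negative: 48946.

48946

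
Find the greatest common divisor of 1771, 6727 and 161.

gcd(1771, 6727): 6727 = 3·1771 + 1414; 1771 = 1·1414 + 357; 1414 = 3·357 + 343; 357 = 1·343 + 14; 343 = 24·14 + 7; 14 = 2·7 + 0 → 7
gcd(7, 161): 161 = 23·7 + 0 → 7

7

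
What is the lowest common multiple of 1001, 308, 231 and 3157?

492492

1001 = 7 · 11 · 13; 308 = 2² · 7 · 11; 231 = 3 · 7 · 11; 3157 = 7 · 11 · 41
lcm takes max exponent of each prime: 2² · 3 · 7 · 11 · 13 · 41 = 492492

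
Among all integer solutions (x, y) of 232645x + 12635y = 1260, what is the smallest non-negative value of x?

102

gcd(232645, 12635) = 35 (Euclid: 232645 = 18·12635 + 5215; 12635 = 2·5215 + 2205; 5215 = 2·2205 + 805; 2205 = 2·805 + 595; 805 = 1·595 + 210; 595 = 2·210 + 175; 210 = 1·175 + 35; 175 = 5·35 + 0), and 35 | 1260.
Extended Euclid: 232645·(63) + 12635·(-1160) = 35. Scale by 36: x₀ = 2268.
General solution x = x₀ + 361t; reducing mod 361 gives x = 102 (and y = -1878).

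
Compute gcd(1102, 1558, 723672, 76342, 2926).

38

gcd(1102, 1558): 1558 = 1·1102 + 456; 1102 = 2·456 + 190; 456 = 2·190 + 76; 190 = 2·76 + 38; 76 = 2·38 + 0 → 38
gcd(38, 723672): 723672 = 19044·38 + 0 → 38
gcd(38, 76342): 76342 = 2009·38 + 0 → 38
gcd(38, 2926): 2926 = 77·38 + 0 → 38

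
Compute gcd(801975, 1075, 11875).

gcd(801975, 1075): 801975 = 746·1075 + 25; 1075 = 43·25 + 0 → 25
gcd(25, 11875): 11875 = 475·25 + 0 → 25

25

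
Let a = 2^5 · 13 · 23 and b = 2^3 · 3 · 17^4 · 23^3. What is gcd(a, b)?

184

min exponent per shared prime: 2^3 · 23 = 184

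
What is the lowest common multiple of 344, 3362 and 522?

150926904

344 = 2³ · 43; 3362 = 2 · 41²; 522 = 2 · 3² · 29
lcm takes max exponent of each prime: 2³ · 3² · 29 · 41² · 43 = 150926904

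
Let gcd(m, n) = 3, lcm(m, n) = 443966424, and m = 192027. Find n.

6936

Using mn = gcd(m,n)·lcm(m,n) = 3·443966424 = 1331899272, we get n = 1331899272/192027 = 6936.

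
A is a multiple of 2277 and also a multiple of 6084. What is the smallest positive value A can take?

2277 = 3² · 11 · 23; 6084 = 2² · 3² · 13²
max exponents: 2² · 3² · 11 · 13² · 23 = 1539252

1539252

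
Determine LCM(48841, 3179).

537251

48841 = 13² · 17²; 3179 = 11 · 17²
max exponents: 11 · 13² · 17² = 537251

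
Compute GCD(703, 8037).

19

703 = 19 · 37
8037 = 3² · 19 · 47
Common: 19 = 19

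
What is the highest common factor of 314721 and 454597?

34969

314721 = 3² · 11² · 17²
454597 = 11² · 13 · 17²
Common: 11² · 17² = 34969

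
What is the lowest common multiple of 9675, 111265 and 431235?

9675 = 3² · 5² · 43; 111265 = 5 · 7 · 11 · 17²; 431235 = 3² · 5 · 7 · 37²
lcm takes max exponent of each prime: 3² · 5² · 7 · 11 · 17² · 37² · 43 = 294742653975

294742653975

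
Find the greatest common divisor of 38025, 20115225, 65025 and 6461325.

gcd(38025, 20115225): 20115225 = 529·38025 + 0 → 38025
gcd(38025, 65025): 65025 = 1·38025 + 27000; 38025 = 1·27000 + 11025; 27000 = 2·11025 + 4950; 11025 = 2·4950 + 1125; 4950 = 4·1125 + 450; 1125 = 2·450 + 225; 450 = 2·225 + 0 → 225
gcd(225, 6461325): 6461325 = 28717·225 + 0 → 225

225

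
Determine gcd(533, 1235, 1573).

gcd(533, 1235): 1235 = 2·533 + 169; 533 = 3·169 + 26; 169 = 6·26 + 13; 26 = 2·13 + 0 → 13
gcd(13, 1573): 1573 = 121·13 + 0 → 13

13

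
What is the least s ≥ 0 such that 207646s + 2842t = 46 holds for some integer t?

1216

gcd(207646, 2842) = 2 (Euclid: 207646 = 73·2842 + 180; 2842 = 15·180 + 142; 180 = 1·142 + 38; 142 = 3·38 + 28; 38 = 1·28 + 10; 28 = 2·10 + 8; 10 = 1·8 + 2; 8 = 4·2 + 0), and 2 | 46.
Extended Euclid: 207646·(300) + 2842·(-21919) = 2. Scale by 23: s₀ = 6900.
General solution s = s₀ + 1421k; reducing mod 1421 gives s = 1216 (and t = -88845).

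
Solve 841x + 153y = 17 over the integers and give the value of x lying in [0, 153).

119

Euclid: 841 = 5·153 + 76; 153 = 2·76 + 1; 76 = 76·1 + 0 → gcd = 1; 17 = 1·17.
Back-substitution yields 841·(-2) + 153·(11) = 1, so one solution is x = -2·17 = -34, y = 11·17 = 187.
Solutions in x differ by 153/1 = 153; the one in [0, 153) is -34 mod 153 = 119.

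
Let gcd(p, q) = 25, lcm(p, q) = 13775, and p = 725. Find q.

p·q = gcd·lcm = 25·13775 = 344375, so q = 344375/725 = 475.

475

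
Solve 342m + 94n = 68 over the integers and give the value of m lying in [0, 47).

gcd(342, 94) = 2 (Euclid: 342 = 3·94 + 60; 94 = 1·60 + 34; 60 = 1·34 + 26; 34 = 1·26 + 8; 26 = 3·8 + 2; 8 = 4·2 + 0), and 2 | 68.
Extended Euclid: 342·(11) + 94·(-40) = 2. Scale by 34: m₀ = 374.
General solution m = m₀ + 47t; reducing mod 47 gives m = 45 (and n = -163).

45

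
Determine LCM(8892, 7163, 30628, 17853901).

8892 = 2² · 3² · 13 · 19; 7163 = 13 · 19 · 29; 30628 = 2² · 13 · 19 · 31; 17853901 = 13 · 19 · 41² · 43
lcm takes max exponent of each prime: 2² · 3² · 13 · 19 · 29 · 31 · 41² · 43 = 577823651964

577823651964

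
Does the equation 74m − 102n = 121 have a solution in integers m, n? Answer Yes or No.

No

By Bézout, 74m − 102n = 121 has integer solutions iff gcd(74, 102) | 121.
Euclid: 102 = 1·74 + 28; 74 = 2·28 + 18; 28 = 1·18 + 10; 18 = 1·10 + 8; 10 = 1·8 + 2; 8 = 4·2 + 0. gcd = 2; 121 mod 2 = 1. No.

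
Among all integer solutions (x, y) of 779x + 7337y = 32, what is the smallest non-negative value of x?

Reduce mod 7337: 779x ≡ 32 (mod 7337). With g = gcd(779, 7337) = 1 dividing 32, divide through: 779x ≡ 32 (mod 7337).
Since gcd(779, 7337) = 1, x ≡ 32·(779)⁻¹ ≡ 3240 (mod 7337). Smallest non-negative: 3240.

3240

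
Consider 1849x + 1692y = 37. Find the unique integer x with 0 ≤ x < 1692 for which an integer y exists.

205

Reduce mod 1692: 1849x ≡ 37 (mod 1692). With g = gcd(1849, 1692) = 1 dividing 37, divide through: 1849x ≡ 37 (mod 1692).
Since gcd(1849, 1692) = 1, x ≡ 37·(1849)⁻¹ ≡ 205 (mod 1692). Smallest non-negative: 205.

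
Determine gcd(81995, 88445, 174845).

5

gcd(81995, 88445): 88445 = 1·81995 + 6450; 81995 = 12·6450 + 4595; 6450 = 1·4595 + 1855; 4595 = 2·1855 + 885; 1855 = 2·885 + 85; 885 = 10·85 + 35; 85 = 2·35 + 15; 35 = 2·15 + 5; 15 = 3·5 + 0 → 5
gcd(5, 174845): 174845 = 34969·5 + 0 → 5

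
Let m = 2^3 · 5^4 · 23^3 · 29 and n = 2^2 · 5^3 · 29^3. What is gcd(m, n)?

14500

min exponent per shared prime: 2^2 · 5^3 · 29 = 14500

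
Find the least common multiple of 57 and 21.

57 = 3 · 19; 21 = 3 · 7
max exponents: 3 · 7 · 19 = 399

399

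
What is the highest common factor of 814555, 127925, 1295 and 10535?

gcd(814555, 127925): 814555 = 6·127925 + 47005; 127925 = 2·47005 + 33915; 47005 = 1·33915 + 13090; 33915 = 2·13090 + 7735; 13090 = 1·7735 + 5355; 7735 = 1·5355 + 2380; 5355 = 2·2380 + 595; 2380 = 4·595 + 0 → 595
gcd(595, 1295): 1295 = 2·595 + 105; 595 = 5·105 + 70; 105 = 1·70 + 35; 70 = 2·35 + 0 → 35
gcd(35, 10535): 10535 = 301·35 + 0 → 35

35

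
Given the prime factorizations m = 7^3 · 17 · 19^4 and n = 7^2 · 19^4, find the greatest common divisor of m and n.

6385729

min exponent per shared prime: 7^2 · 19^4 = 6385729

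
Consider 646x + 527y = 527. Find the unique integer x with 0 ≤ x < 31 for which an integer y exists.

Euclid: 646 = 1·527 + 119; 527 = 4·119 + 51; 119 = 2·51 + 17; 51 = 3·17 + 0 → gcd = 17; 527 = 17·31.
Back-substitution yields 646·(9) + 527·(-11) = 17, so one solution is x = 9·31 = 279, y = -11·31 = -341.
Solutions in x differ by 527/17 = 31; the one in [0, 31) is 279 mod 31 = 0.

0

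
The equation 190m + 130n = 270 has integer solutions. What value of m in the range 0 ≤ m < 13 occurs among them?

11

Reduce mod 130: 190m ≡ 270 (mod 130). With g = gcd(190, 130) = 10 dividing 270, divide through: 19m ≡ 27 (mod 13).
Since gcd(19, 13) = 1, m ≡ 27·(19)⁻¹ ≡ 11 (mod 13). Smallest non-negative: 11.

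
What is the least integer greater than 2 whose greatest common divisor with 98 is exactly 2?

4

98 = 2·49. Any k with gcd(k, 98) = 2 is a multiple of 2, say 2s, with s coprime to 49.
Need s > 2/2, so s ≥ 2. First s ≥ 2 with gcd(s, 49) = 1 is s = 2. Thus k = 2·2 = 4.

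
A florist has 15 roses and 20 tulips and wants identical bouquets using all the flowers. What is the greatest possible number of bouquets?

Euclid: 20 = 1·15 + 5; 15 = 3·5 + 0. Last nonzero remainder: 5.

5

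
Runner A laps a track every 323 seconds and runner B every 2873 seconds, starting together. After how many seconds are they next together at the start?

54587

gcd first: 2873 = 8·323 + 289; 323 = 1·289 + 34; 289 = 8·34 + 17; 34 = 2·17 + 0 → gcd = 17
lcm = 323·2873/gcd = 927979/17 = 54587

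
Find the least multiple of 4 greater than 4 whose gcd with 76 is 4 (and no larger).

8

76 = 4·19. Any k with gcd(k, 76) = 4 is a multiple of 4, say 4s, with s coprime to 19.
Need s > 4/4, so s ≥ 2. First s ≥ 2 with gcd(s, 19) = 1 is s = 2. Thus k = 4·2 = 8.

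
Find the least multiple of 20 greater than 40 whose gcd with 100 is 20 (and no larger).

60

100 = 20·5. Any t with gcd(t, 100) = 20 is a multiple of 20, say 20s, with s coprime to 5.
Need s > 40/20, so s ≥ 3. First s ≥ 3 with gcd(s, 5) = 1 is s = 3. Thus t = 20·3 = 60.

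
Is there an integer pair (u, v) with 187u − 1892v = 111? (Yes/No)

gcd(187, 1892): 1892 = 10·187 + 22; 187 = 8·22 + 11; 22 = 2·11 + 0 → 11
11 does not divide 111, so a solution does not exist.

No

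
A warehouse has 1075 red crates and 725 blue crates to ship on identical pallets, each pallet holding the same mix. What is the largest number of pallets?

1075 = 5² · 43
725 = 5² · 29
Common: 5² = 25

25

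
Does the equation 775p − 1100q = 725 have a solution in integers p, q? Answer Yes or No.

Yes

By Bézout, 775p − 1100q = 725 has integer solutions iff gcd(775, 1100) | 725.
Euclid: 1100 = 1·775 + 325; 775 = 2·325 + 125; 325 = 2·125 + 75; 125 = 1·75 + 50; 75 = 1·50 + 25; 50 = 2·25 + 0. gcd = 25; 725 mod 25 = 0. Yes.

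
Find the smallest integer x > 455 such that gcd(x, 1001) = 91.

gcd(x, 1001) = 91 forces 91 | x; write x = 91s. Then gcd(91s, 91·11) = 91·gcd(s, 11), so need gcd(s, 11) = 1.
91s > 455 gives s ≥ 6. The least s ≥ 6 coprime to 11 is 6, so x = 91·6 = 546.

546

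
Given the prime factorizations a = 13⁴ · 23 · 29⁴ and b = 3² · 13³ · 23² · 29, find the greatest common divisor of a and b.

1465399

min exponent per shared prime: 13³ · 23 · 29 = 1465399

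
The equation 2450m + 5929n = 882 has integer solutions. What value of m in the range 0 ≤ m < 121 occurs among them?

102

gcd(2450, 5929) = 49 (Euclid: 5929 = 2·2450 + 1029; 2450 = 2·1029 + 392; 1029 = 2·392 + 245; 392 = 1·245 + 147; 245 = 1·147 + 98; 147 = 1·98 + 49; 98 = 2·49 + 0), and 49 | 882.
Extended Euclid: 2450·(46) + 5929·(-19) = 49. Scale by 18: m₀ = 828.
General solution m = m₀ + 121t; reducing mod 121 gives m = 102 (and n = -42).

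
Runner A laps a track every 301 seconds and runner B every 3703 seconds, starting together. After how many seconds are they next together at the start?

gcd first: 3703 = 12·301 + 91; 301 = 3·91 + 28; 91 = 3·28 + 7; 28 = 4·7 + 0 → gcd = 7
lcm = 301·3703/gcd = 1114603/7 = 159229

159229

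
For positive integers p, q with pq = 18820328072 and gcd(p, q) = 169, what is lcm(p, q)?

For any two positive integers, gcd × lcm equals their product. Hence lcm = 18820328072 / 169 = 111362888.

111362888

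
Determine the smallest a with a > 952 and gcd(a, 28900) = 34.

gcd(a, 28900) = 34 forces 34 | a; write a = 34s. Then gcd(34s, 34·850) = 34·gcd(s, 850), so need gcd(s, 850) = 1.
34s > 952 gives s ≥ 29. The least s ≥ 29 coprime to 850 is 29, so a = 34·29 = 986.

986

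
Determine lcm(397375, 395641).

gcd first: 397375 = 1·395641 + 1734; 395641 = 228·1734 + 289; 1734 = 6·289 + 0 → gcd = 289
lcm = 397375·395641/gcd = 157217842375/289 = 544006375

544006375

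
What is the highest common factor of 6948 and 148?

6948 = 2² · 3² · 193
148 = 2² · 37
Common: 2² = 4

4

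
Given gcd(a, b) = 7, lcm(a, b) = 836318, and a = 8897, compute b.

658

a·b = gcd·lcm = 7·836318 = 5854226, so b = 5854226/8897 = 658.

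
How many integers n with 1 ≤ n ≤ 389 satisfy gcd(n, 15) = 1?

208

15 = 3·5. Inclusion–exclusion on these primes:
389 − ⌊389/3⌋ − ⌊389/5⌋ + ⌊389/15⌋ = 208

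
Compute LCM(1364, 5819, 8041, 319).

15296265644

1364 = 2² · 11 · 31; 5819 = 11 · 23²; 8041 = 11 · 17 · 43; 319 = 11 · 29
lcm takes max exponent of each prime: 2² · 11 · 17 · 23² · 29 · 31 · 43 = 15296265644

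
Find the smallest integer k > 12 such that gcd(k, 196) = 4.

gcd(k, 196) = 4 forces 4 | k; write k = 4s. Then gcd(4s, 4·49) = 4·gcd(s, 49), so need gcd(s, 49) = 1.
4s > 12 gives s ≥ 4. The least s ≥ 4 coprime to 49 is 4, so k = 4·4 = 16.

16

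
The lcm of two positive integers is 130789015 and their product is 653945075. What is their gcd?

5

gcd·lcm = product, so gcd = 653945075/130789015 = 5.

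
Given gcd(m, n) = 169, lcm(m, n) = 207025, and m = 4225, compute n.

8281

Using mn = gcd(m,n)·lcm(m,n) = 169·207025 = 34987225, we get n = 34987225/4225 = 8281.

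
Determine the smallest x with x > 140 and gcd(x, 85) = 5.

85 = 5·17. Any x with gcd(x, 85) = 5 is a multiple of 5, say 5s, with s coprime to 17.
Need s > 140/5, so s ≥ 29. First s ≥ 29 with gcd(s, 17) = 1 is s = 29. Thus x = 5·29 = 145.

145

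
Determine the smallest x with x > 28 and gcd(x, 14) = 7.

gcd(x, 14) = 7 forces 7 | x; write x = 7s. Then gcd(7s, 7·2) = 7·gcd(s, 2), so need gcd(s, 2) = 1.
7s > 28 gives s ≥ 5. The least s ≥ 5 coprime to 2 is 5, so x = 7·5 = 35.

35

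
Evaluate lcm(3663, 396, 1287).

lcm(3663, 396) = 3663·396/gcd = 1450548/99 = 14652
lcm(14652, 1287) = 14652·1287/gcd = 18857124/99 = 190476

190476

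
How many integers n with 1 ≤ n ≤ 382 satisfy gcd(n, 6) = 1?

127

6 = 2·3. Inclusion–exclusion on these primes:
382 − ⌊382/2⌋ − ⌊382/3⌋ + ⌊382/6⌋ = 127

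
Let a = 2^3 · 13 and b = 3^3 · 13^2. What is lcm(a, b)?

max exponent per prime: 2^3 · 3^3 · 13^2 = 36504

36504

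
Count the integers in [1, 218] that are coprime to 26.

Prime factors of 26: 2, 13. Count integers ≤ 218 divisible by none of them.
By inclusion–exclusion: 218 − ⌊218/2⌋ − ⌊218/13⌋ + ⌊218/26⌋ = 101.

101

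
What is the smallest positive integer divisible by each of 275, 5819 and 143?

1891175

275 = 5² · 11; 5819 = 11 · 23²; 143 = 11 · 13
lcm takes max exponent of each prime: 5² · 11 · 13 · 23² = 1891175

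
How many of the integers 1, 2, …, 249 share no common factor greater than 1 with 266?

101

Prime factors of 266: 2, 7, 19. Count integers ≤ 249 divisible by none of them.
By inclusion–exclusion: 249 − ⌊249/2⌋ − ⌊249/7⌋ − ⌊249/19⌋ + ⌊249/14⌋ + ⌊249/38⌋ + ⌊249/133⌋ − ⌊249/266⌋ = 101.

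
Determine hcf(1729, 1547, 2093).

gcd(1729, 1547): 1729 = 1·1547 + 182; 1547 = 8·182 + 91; 182 = 2·91 + 0 → 91
gcd(91, 2093): 2093 = 23·91 + 0 → 91

91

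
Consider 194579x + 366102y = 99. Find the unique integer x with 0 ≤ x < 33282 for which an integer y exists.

Reduce mod 366102: 194579x ≡ 99 (mod 366102). With g = gcd(194579, 366102) = 11 dividing 99, divide through: 17689x ≡ 9 (mod 33282).
Since gcd(17689, 33282) = 1, x ≡ 9·(17689)⁻¹ ≡ 11925 (mod 33282). Smallest non-negative: 11925.

11925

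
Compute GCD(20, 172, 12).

20 = 2² · 5; 172 = 2² · 43; 12 = 2² · 3
gcd takes min exponent of each prime: 2² = 4

4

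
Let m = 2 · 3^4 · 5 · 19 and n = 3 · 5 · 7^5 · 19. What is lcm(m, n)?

max exponent per prime: 2 · 3^4 · 5 · 7^5 · 19 = 258659730

258659730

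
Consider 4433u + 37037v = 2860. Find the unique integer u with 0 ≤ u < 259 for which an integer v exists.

9

Reduce mod 37037: 4433u ≡ 2860 (mod 37037). With g = gcd(4433, 37037) = 143 dividing 2860, divide through: 31u ≡ 20 (mod 259).
Since gcd(31, 259) = 1, u ≡ 20·(31)⁻¹ ≡ 9 (mod 259). Smallest non-negative: 9.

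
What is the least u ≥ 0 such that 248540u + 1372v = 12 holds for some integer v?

99

gcd(248540, 1372) = 4 (Euclid: 248540 = 181·1372 + 208; 1372 = 6·208 + 124; 208 = 1·124 + 84; 124 = 1·84 + 40; 84 = 2·40 + 4; 40 = 10·4 + 0), and 4 | 12.
Extended Euclid: 248540·(33) + 1372·(-5978) = 4. Scale by 3: u₀ = 99.
General solution u = u₀ + 343t; reducing mod 343 gives u = 99 (and v = -17934).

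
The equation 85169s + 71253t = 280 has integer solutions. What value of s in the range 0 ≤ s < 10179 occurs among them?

Euclid: 85169 = 1·71253 + 13916; 71253 = 5·13916 + 1673; 13916 = 8·1673 + 532; 1673 = 3·532 + 77; 532 = 6·77 + 70; 77 = 1·70 + 7; 70 = 10·7 + 0 → gcd = 7; 280 = 7·40.
Back-substitution yields 85169·(-937) + 71253·(1120) = 7, so one solution is s = -937·40 = -37480, t = 1120·40 = 44800.
Solutions in s differ by 71253/7 = 10179; the one in [0, 10179) is -37480 mod 10179 = 3236.

3236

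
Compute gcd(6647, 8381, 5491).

6647 = 17² · 23; 8381 = 17² · 29; 5491 = 17² · 19
gcd takes min exponent of each prime: 17² = 289

289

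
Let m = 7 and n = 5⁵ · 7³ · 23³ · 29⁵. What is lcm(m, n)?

267496213780840625

max exponent per prime: 5⁵ · 7³ · 23³ · 29⁵ = 267496213780840625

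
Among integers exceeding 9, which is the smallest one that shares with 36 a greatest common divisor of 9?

27

gcd(k, 36) = 9 forces 9 | k; write k = 9s. Then gcd(9s, 9·4) = 9·gcd(s, 4), so need gcd(s, 4) = 1.
9s > 9 gives s ≥ 2. The least s ≥ 2 coprime to 4 is 3, so k = 9·3 = 27.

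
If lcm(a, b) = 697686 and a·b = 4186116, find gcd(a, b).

gcd·lcm = product, so gcd = 4186116/697686 = 6.

6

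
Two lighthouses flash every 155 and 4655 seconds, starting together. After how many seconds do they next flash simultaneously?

155 = 5 · 31; 4655 = 5 · 7² · 19
max exponents: 5 · 7² · 19 · 31 = 144305

144305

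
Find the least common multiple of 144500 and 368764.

46095500

144500 = 2² · 5³ · 17²; 368764 = 2² · 11 · 17² · 29
max exponents: 2² · 5³ · 11 · 17² · 29 = 46095500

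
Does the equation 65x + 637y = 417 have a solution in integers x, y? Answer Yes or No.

gcd(65, 637): 637 = 9·65 + 52; 65 = 1·52 + 13; 52 = 4·13 + 0 → 13
13 does not divide 417, so a solution does not exist.

No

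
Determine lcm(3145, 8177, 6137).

lcm(3145, 8177) = 3145·8177/gcd = 25716665/629 = 40885
lcm(40885, 6137) = 40885·6137/gcd = 250911245/17 = 14759485

14759485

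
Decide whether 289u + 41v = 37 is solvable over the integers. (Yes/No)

Yes

gcd(289, 41): 289 = 7·41 + 2; 41 = 20·2 + 1; 2 = 2·1 + 0 → 1
1 divides 37, so a solution exists.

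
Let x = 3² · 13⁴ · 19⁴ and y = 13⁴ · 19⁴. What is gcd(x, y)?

3722098081

min exponent per shared prime: 13⁴ · 19⁴ = 3722098081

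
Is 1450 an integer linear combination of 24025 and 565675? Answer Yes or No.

Yes

gcd(24025, 565675): 565675 = 23·24025 + 13100; 24025 = 1·13100 + 10925; 13100 = 1·10925 + 2175; 10925 = 5·2175 + 50; 2175 = 43·50 + 25; 50 = 2·25 + 0 → 25
25 divides 1450, so a solution exists.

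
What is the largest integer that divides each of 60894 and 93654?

60894 = 2 · 3² · 17 · 199
93654 = 2 · 3² · 11² · 43
Common: 2 · 3² = 18

18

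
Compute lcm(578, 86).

24854

gcd first: 578 = 6·86 + 62; 86 = 1·62 + 24; 62 = 2·24 + 14; 24 = 1·14 + 10; 14 = 1·10 + 4; 10 = 2·4 + 2; 4 = 2·2 + 0 → gcd = 2
lcm = 578·86/gcd = 49708/2 = 24854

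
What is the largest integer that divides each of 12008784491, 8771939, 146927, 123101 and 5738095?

gcd(12008784491, 8771939): 12008784491 = 1369·8771939 + 0 → 8771939
gcd(8771939, 146927): 8771939 = 59·146927 + 103246; 146927 = 1·103246 + 43681; 103246 = 2·43681 + 15884; 43681 = 2·15884 + 11913; 15884 = 1·11913 + 3971; 11913 = 3·3971 + 0 → 3971
gcd(3971, 123101): 123101 = 31·3971 + 0 → 3971
gcd(3971, 5738095): 5738095 = 1445·3971 + 0 → 3971

3971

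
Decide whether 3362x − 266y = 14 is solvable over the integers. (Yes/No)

gcd(3362, 266): 3362 = 12·266 + 170; 266 = 1·170 + 96; 170 = 1·96 + 74; 96 = 1·74 + 22; 74 = 3·22 + 8; 22 = 2·8 + 6; 8 = 1·6 + 2; 6 = 3·2 + 0 → 2
2 divides 14, so a solution exists.

Yes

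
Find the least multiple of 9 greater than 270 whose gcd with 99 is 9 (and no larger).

gcd(t, 99) = 9 forces 9 | t; write t = 9s. Then gcd(9s, 9·11) = 9·gcd(s, 11), so need gcd(s, 11) = 1.
9s > 270 gives s ≥ 31. The least s ≥ 31 coprime to 11 is 31, so t = 9·31 = 279.

279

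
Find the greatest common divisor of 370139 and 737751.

370139 = 7 · 11² · 19 · 23
737751 = 3 · 7 · 19 · 43²
Common: 7 · 19 = 133

133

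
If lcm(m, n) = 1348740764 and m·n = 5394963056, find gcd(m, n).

4

From gcd × lcm = mn: gcd = 5394963056 / 1348740764 = 4.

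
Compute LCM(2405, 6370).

235690

gcd first: 6370 = 2·2405 + 1560; 2405 = 1·1560 + 845; 1560 = 1·845 + 715; 845 = 1·715 + 130; 715 = 5·130 + 65; 130 = 2·65 + 0 → gcd = 65
lcm = 2405·6370/gcd = 15319850/65 = 235690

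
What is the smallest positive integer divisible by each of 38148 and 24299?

gcd first: 38148 = 1·24299 + 13849; 24299 = 1·13849 + 10450; 13849 = 1·10450 + 3399; 10450 = 3·3399 + 253; 3399 = 13·253 + 110; 253 = 2·110 + 33; 110 = 3·33 + 11; 33 = 3·11 + 0 → gcd = 11
lcm = 38148·24299/gcd = 926958252/11 = 84268932

84268932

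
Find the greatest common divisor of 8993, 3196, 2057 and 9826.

17

gcd(8993, 3196): 8993 = 2·3196 + 2601; 3196 = 1·2601 + 595; 2601 = 4·595 + 221; 595 = 2·221 + 153; 221 = 1·153 + 68; 153 = 2·68 + 17; 68 = 4·17 + 0 → 17
gcd(17, 2057): 2057 = 121·17 + 0 → 17
gcd(17, 9826): 9826 = 578·17 + 0 → 17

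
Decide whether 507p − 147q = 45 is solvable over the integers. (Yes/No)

By Bézout, 507p − 147q = 45 has integer solutions iff gcd(507, 147) | 45.
Euclid: 507 = 3·147 + 66; 147 = 2·66 + 15; 66 = 4·15 + 6; 15 = 2·6 + 3; 6 = 2·3 + 0. gcd = 3; 45 mod 3 = 0. Yes.

Yes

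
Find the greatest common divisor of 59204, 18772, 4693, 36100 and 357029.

361

59204 = 2² · 19² · 41; 18772 = 2² · 13 · 19²; 4693 = 13 · 19²; 36100 = 2² · 5² · 19²; 357029 = 19² · 23 · 43
gcd takes min exponent of each prime: 19² = 361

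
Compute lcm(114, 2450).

139650

114 = 2 · 3 · 19; 2450 = 2 · 5² · 7²
max exponents: 2 · 3 · 5² · 7² · 19 = 139650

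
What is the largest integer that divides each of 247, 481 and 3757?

gcd(247, 481): 481 = 1·247 + 234; 247 = 1·234 + 13; 234 = 18·13 + 0 → 13
gcd(13, 3757): 3757 = 289·13 + 0 → 13

13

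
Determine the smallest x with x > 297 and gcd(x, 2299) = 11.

Multiples of 11 above 297: 11·28, 11·29, … . Need the cofactor coprime to 2299/11 = 209.
Checking s = 28, 29, … the first with gcd(s, 209) = 1 is s = 28, giving 308.

308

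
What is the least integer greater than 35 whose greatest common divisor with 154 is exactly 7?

49

gcd(k, 154) = 7 forces 7 | k; write k = 7s. Then gcd(7s, 7·22) = 7·gcd(s, 22), so need gcd(s, 22) = 1.
7s > 35 gives s ≥ 6. The least s ≥ 6 coprime to 22 is 7, so k = 7·7 = 49.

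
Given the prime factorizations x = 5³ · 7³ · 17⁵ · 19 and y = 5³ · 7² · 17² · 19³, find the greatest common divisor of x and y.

min exponent per shared prime: 5³ · 7² · 17² · 19 = 33632375

33632375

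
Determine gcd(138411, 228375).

63

138411 = 3² · 7 · 13³
228375 = 3² · 5³ · 7 · 29
Common: 3² · 7 = 63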